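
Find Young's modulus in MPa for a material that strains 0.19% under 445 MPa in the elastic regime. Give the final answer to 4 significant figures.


E = sigma / epsilon
epsilon = 0.19% = 1.9e-03
E = 445 / 1.9e-03
E = 234200 MPa


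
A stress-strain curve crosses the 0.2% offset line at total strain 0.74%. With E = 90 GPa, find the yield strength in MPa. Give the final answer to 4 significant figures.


Offset strain = 0.002
Elastic strain at yield = total_strain - offset = 7.4e-03 - 0.002 = 5.4e-03
sigma_y = E * elastic_strain = 90000 * 5.4e-03
sigma_y = 486 MPa


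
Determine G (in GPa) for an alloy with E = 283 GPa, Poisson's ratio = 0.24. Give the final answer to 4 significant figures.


G = E / (2*(1+nu))
G = 283 / (2*(1+0.24))
G = 114.1 GPa


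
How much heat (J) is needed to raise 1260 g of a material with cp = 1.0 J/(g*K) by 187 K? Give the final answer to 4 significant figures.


Q = m * cp * dT
Q = 1260 * 1.0 * 187
Q = 235600 J


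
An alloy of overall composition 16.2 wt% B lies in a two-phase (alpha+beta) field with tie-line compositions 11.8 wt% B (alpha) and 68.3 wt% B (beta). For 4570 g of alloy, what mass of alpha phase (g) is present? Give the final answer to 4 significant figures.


f_alpha = (C_beta - C0) / (C_beta - C_alpha)
f_alpha = (68.3 - 16.2) / (68.3 - 11.8) = 0.922124
m_alpha = f_alpha * m_total = 0.922124 * 4570 = 4214 g


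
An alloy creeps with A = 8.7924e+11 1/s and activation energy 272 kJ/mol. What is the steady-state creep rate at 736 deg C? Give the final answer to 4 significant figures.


rate = A * exp(-Q / (R*T))
T = 736 + 273.15 = 1009.15 K
rate = 8.7924e+11 * exp(-272e3 / (8.314 * 1009.15))
rate = 7.321e-03 1/s


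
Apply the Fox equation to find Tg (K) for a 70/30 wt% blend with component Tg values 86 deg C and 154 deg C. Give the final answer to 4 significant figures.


1/Tg = w1/Tg1 + w2/Tg2 (in Kelvin)
Tg1 = 359.15 K, Tg2 = 427.15 K
1/Tg = 0.7/359.15 + 0.3/427.15
Tg = 377.2 K


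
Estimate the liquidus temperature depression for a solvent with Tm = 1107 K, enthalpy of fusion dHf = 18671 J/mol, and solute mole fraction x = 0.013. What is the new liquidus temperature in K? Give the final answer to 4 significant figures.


dT = R*Tm^2*x / dHf
dT = 8.314 * 1107^2 * 0.013 / 18671
dT = 7.09383 K
T_new = 1107 - 7.09383 = 1100 K


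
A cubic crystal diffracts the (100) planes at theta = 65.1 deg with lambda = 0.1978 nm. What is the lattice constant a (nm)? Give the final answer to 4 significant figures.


d = lambda / (2*sin(theta))
d = 0.1978 / (2*sin(65.1 deg))
d = 0.109036 nm
a = d * sqrt(h^2+k^2+l^2) = 0.109036 * sqrt(1)
a = 0.109 nm


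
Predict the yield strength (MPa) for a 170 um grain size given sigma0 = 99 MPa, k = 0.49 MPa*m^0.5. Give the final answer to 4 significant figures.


sigma_y = sigma0 + k / sqrt(d)
d = 170 um = 1.7e-04 m
sigma_y = 99 + 0.49 / sqrt(1.7e-04)
sigma_y = 136.6 MPa


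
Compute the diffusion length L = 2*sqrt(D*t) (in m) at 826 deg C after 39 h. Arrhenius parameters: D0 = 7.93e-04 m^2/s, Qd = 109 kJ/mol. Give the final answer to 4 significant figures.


Step 1: D = D0 * exp(-Qd/(R*T))
T = 1099.15 K
D = 7.93e-04 * exp(-109e3 / (8.314 * 1099.15)) = 5.23728e-09 m^2/s
Step 2: L = 2*sqrt(D*t)
t = 39 h = 140400 s
L = 2*sqrt(5.23728e-09 * 140400) = 0.05423 m


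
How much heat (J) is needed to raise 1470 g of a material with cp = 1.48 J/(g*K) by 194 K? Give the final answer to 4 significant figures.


Q = m * cp * dT
Q = 1470 * 1.48 * 194
Q = 422100 J


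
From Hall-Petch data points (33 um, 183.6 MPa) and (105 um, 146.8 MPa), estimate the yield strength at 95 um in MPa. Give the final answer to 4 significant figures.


sigma_y = sigma0 + k / sqrt(d)
1/sqrt(d1) = 1/sqrt(3.3e-05) = 174.078;  1/sqrt(d2) = 97.59
k = (sigma1 - sigma2) / (1/sqrt(d1) - 1/sqrt(d2)) = (183.6 - 146.8) / (174.078 - 97.59) = 0.481123 MPa*m^0.5
sigma0 = sigma1 - k/sqrt(d1) = 183.6 - 0.481123*174.078 = 99.8472 MPa
sigma_y(d3) = 99.8472 + 0.481123 / sqrt(9.5e-05) = 149.2 MPa


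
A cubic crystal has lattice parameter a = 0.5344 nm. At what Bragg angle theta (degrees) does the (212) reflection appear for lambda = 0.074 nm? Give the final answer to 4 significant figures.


d = a / sqrt(h^2+k^2+l^2)
d = 0.5344 / sqrt(9) = 0.178133 nm
lambda = 2*d*sin(theta)  =>  sin(theta) = lambda / (2*d)
sin(theta) = 0.074 / (2 * 0.178133) = 0.20771
theta = 11.99 deg


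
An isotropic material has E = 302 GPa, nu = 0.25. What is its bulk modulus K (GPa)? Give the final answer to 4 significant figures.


K = E / (3*(1-2*nu))
K = 302 / (3*(1-2*0.25))
K = 201.3 GPa


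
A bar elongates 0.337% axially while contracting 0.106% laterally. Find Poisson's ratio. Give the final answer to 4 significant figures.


nu = -epsilon_lat / epsilon_axial
Lateral strain is contraction (negative), so using magnitudes:
nu = 0.106 / 0.337
nu = 0.3145


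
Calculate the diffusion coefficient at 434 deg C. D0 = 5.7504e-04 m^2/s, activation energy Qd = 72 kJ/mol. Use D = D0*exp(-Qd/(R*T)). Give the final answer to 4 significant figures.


D = D0 * exp(-Qd / (R*T))
T = 707.15 K
D = 5.7504e-04 * exp(-72e3 / (8.314 * 707.15))
D = 2.761e-09 m^2/s


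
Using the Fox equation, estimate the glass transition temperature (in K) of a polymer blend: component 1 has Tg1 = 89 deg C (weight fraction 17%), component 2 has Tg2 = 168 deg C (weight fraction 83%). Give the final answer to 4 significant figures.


1/Tg = w1/Tg1 + w2/Tg2 (in Kelvin)
Tg1 = 362.15 K, Tg2 = 441.15 K
1/Tg = 0.17/362.15 + 0.83/441.15
Tg = 425.4 K


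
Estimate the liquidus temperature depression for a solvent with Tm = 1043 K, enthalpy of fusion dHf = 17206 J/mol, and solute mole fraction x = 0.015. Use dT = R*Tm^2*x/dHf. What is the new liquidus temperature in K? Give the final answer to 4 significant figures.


dT = R*Tm^2*x / dHf
dT = 8.314 * 1043^2 * 0.015 / 17206
dT = 7.88479 K
T_new = 1043 - 7.88479 = 1035 K


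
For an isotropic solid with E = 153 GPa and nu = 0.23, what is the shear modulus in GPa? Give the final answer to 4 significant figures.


G = E / (2*(1+nu))
G = 153 / (2*(1+0.23))
G = 62.2 GPa


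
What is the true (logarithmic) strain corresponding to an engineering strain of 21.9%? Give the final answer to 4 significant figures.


epsilon_true = ln(1 + epsilon_eng)
epsilon_true = ln(1 + 0.219)
epsilon_true = 0.198


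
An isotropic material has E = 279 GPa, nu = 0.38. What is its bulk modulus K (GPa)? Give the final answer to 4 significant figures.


K = E / (3*(1-2*nu))
K = 279 / (3*(1-2*0.38))
K = 387.5 GPa


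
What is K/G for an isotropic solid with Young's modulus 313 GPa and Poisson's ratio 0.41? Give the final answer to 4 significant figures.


G = E / (2*(1+nu))
G = 313 / (2*(1+0.41)) = 110.993 GPa
K = E / (3*(1-2*nu))
K = 313 / (3*(1-2*0.41)) = 579.63 GPa
K/G = 579.63 / 110.993 = 5.222


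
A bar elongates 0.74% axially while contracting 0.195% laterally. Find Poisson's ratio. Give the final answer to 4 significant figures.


nu = -epsilon_lat / epsilon_axial
Lateral strain is contraction (negative), so using magnitudes:
nu = 0.195 / 0.74
nu = 0.2635


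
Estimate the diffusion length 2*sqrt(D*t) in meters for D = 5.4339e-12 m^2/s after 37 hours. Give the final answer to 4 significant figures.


t = 37 hr = 133200 s
Diffusion length = 2*sqrt(D*t)
= 2*sqrt(5.4339e-12 * 133200)
= 1.702e-03 m


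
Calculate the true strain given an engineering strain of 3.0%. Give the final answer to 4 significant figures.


epsilon_true = ln(1 + epsilon_eng)
epsilon_true = ln(1 + 0.03)
epsilon_true = 0.02956


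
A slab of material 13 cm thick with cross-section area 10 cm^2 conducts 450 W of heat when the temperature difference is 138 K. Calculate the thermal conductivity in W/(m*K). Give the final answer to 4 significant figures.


k = Q*L / (A*dT)
L = 0.13 m, A = 1e-03 m^2
k = 450 * 0.13 / (1e-03 * 138)
k = 423.9 W/(m*K)


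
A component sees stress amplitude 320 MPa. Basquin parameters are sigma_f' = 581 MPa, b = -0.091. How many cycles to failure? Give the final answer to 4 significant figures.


sigma_a = sigma_f' * (2*Nf)^b
2*Nf = (sigma_a / sigma_f')^(1/b)
2*Nf = (320 / 581)^(1/-0.091)
2*Nf = 702.168
Nf = 351.1 cycles


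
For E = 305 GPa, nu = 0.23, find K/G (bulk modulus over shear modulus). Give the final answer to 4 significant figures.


G = E / (2*(1+nu))
G = 305 / (2*(1+0.23)) = 123.984 GPa
K = E / (3*(1-2*nu))
K = 305 / (3*(1-2*0.23)) = 188.272 GPa
K/G = 188.272 / 123.984 = 1.519


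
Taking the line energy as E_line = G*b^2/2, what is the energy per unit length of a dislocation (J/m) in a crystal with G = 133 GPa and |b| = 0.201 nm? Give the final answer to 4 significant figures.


E = G*b^2/2
b = 0.201 nm = 2.01e-10 m
G = 133 GPa = 1.33e+11 Pa
E = 0.5 * 1.33e+11 * (2.01e-10)^2
E = 2.687e-09 J/m


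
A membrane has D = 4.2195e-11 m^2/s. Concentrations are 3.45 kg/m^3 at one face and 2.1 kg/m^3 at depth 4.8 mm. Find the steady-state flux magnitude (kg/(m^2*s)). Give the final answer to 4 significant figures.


J = -D * (dC/dx) = D * (C1 - C2) / dx
J = 4.2195e-11 * (3.45 - 2.1) / 4.8e-03
J = 1.187e-08 kg/(m^2*s)


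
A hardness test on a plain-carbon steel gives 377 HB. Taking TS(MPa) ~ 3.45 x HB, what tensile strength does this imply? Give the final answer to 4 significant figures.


TS (MPa) = 3.45 * HB
TS = 3.45 * 377
TS = 1301 MPa


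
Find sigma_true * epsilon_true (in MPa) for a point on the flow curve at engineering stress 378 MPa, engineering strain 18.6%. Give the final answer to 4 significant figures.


sigma_true = sigma_eng * (1 + epsilon_eng)
sigma_true = 378 * (1 + 0.186) = 448.308 MPa
epsilon_true = ln(1 + epsilon_eng)
epsilon_true = ln(1 + 0.186) = 0.170586
sigma_true * epsilon_true = 448.308 * 0.170586 = 76.48 MPa


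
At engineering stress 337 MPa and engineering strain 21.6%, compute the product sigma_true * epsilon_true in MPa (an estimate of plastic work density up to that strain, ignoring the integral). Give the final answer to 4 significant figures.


sigma_true = sigma_eng * (1 + epsilon_eng)
sigma_true = 337 * (1 + 0.216) = 409.792 MPa
epsilon_true = ln(1 + epsilon_eng)
epsilon_true = ln(1 + 0.216) = 0.195567
sigma_true * epsilon_true = 409.792 * 0.195567 = 80.14 MPa


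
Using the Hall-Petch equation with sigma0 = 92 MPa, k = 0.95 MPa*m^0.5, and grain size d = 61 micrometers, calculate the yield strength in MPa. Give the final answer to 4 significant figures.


sigma_y = sigma0 + k / sqrt(d)
d = 61 um = 6.1e-05 m
sigma_y = 92 + 0.95 / sqrt(6.1e-05)
sigma_y = 213.6 MPa


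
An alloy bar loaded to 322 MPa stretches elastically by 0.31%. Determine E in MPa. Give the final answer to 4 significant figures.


E = sigma / epsilon
epsilon = 0.31% = 3.1e-03
E = 322 / 3.1e-03
E = 103900 MPa


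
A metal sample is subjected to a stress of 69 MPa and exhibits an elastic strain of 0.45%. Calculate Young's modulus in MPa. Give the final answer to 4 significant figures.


E = sigma / epsilon
epsilon = 0.45% = 4.5e-03
E = 69 / 4.5e-03
E = 15330 MPa


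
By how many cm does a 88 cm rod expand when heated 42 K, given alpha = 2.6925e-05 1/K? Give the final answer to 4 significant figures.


dL = L0 * alpha * dT
dL = 88 * 2.6925e-05 * 42
dL = 0.09951 cm


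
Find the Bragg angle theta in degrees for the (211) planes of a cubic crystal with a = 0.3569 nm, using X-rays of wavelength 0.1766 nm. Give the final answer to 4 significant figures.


d = a / sqrt(h^2+k^2+l^2)
d = 0.3569 / sqrt(6) = 0.145704 nm
lambda = 2*d*sin(theta)  =>  sin(theta) = lambda / (2*d)
sin(theta) = 0.1766 / (2 * 0.145704) = 0.606024
theta = 37.3 deg


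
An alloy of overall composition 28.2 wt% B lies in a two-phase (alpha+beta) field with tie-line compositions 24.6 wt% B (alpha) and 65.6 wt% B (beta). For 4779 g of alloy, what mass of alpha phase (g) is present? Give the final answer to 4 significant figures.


f_alpha = (C_beta - C0) / (C_beta - C_alpha)
f_alpha = (65.6 - 28.2) / (65.6 - 24.6) = 0.912195
m_alpha = f_alpha * m_total = 0.912195 * 4779 = 4359 g


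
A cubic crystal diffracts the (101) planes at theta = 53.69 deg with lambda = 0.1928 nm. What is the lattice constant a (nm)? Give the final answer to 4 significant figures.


d = lambda / (2*sin(theta))
d = 0.1928 / (2*sin(53.69 deg))
d = 0.119629 nm
a = d * sqrt(h^2+k^2+l^2) = 0.119629 * sqrt(2)
a = 0.1692 nm


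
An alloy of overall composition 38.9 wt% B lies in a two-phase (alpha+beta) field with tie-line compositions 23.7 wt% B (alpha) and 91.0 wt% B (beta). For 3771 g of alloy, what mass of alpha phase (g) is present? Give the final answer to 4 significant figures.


f_alpha = (C_beta - C0) / (C_beta - C_alpha)
f_alpha = (91.0 - 38.9) / (91.0 - 23.7) = 0.774146
m_alpha = f_alpha * m_total = 0.774146 * 3771 = 2919 g


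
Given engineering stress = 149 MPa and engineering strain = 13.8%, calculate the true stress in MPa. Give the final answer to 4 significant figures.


sigma_true = sigma_eng * (1 + epsilon_eng)
sigma_true = 149 * (1 + 0.138)
sigma_true = 169.6 MPa


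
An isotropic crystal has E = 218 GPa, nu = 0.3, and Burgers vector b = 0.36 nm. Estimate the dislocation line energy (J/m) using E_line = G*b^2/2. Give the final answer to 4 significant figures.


Step 1: G = E / (2*(1+nu))
G = 218 / (2*(1+0.3)) = 83.8462 GPa = 8.38462e+10 Pa
Step 2: E_line = G*b^2/2
b = 0.36 nm = 3.6e-10 m
E_line = 0.5 * 8.38462e+10 * (3.6e-10)^2 = 5.433e-09 J/m


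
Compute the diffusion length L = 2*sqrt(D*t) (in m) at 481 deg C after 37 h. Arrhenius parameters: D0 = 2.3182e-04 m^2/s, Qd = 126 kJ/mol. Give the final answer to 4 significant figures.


Step 1: D = D0 * exp(-Qd/(R*T))
T = 754.15 K
D = 2.3182e-04 * exp(-126e3 / (8.314 * 754.15)) = 4.34216e-13 m^2/s
Step 2: L = 2*sqrt(D*t)
t = 37 h = 133200 s
L = 2*sqrt(4.34216e-13 * 133200) = 4.81e-04 m


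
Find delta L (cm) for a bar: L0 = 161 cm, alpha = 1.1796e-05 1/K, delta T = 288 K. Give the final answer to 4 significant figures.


dL = L0 * alpha * dT
dL = 161 * 1.1796e-05 * 288
dL = 0.547 cm


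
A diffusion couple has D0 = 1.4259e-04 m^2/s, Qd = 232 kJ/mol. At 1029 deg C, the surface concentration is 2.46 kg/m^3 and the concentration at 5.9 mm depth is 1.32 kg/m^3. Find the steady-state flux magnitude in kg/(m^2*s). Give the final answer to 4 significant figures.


Step 1: D = D0 * exp(-Qd/(R*T))
T = 1029 + 273.15 = 1302.15 K
D = 1.4259e-04 * exp(-232e3 / (8.314 * 1302.15)) = 7.0351e-14 m^2/s
Step 2: J = D * (C1 - C2) / dx
J = 7.0351e-14 * (2.46 - 1.32) / 5.9e-03
J = 1.359e-11 kg/(m^2*s)


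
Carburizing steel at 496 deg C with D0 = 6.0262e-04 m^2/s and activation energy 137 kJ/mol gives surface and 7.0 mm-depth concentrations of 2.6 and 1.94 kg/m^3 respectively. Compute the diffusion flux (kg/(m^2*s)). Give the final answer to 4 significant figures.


Step 1: D = D0 * exp(-Qd/(R*T))
T = 496 + 273.15 = 769.15 K
D = 6.0262e-04 * exp(-137e3 / (8.314 * 769.15)) = 2.99048e-13 m^2/s
Step 2: J = D * (C1 - C2) / dx
J = 2.99048e-13 * (2.6 - 1.94) / 7e-03
J = 2.82e-11 kg/(m^2*s)


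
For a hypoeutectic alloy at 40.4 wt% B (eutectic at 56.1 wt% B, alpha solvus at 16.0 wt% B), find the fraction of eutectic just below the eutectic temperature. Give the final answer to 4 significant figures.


f_primary = (C_e - C0) / (C_e - C_alpha_max)
f_primary = (56.1 - 40.4) / (56.1 - 16.0)
f_primary = 0.391521
f_eutectic = 1 - 0.391521 = 0.6085


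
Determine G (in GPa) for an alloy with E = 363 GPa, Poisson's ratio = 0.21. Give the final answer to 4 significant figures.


G = E / (2*(1+nu))
G = 363 / (2*(1+0.21))
G = 150 GPa


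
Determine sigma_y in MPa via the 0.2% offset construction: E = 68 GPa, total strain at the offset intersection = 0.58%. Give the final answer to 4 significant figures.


Offset strain = 0.002
Elastic strain at yield = total_strain - offset = 5.8e-03 - 0.002 = 3.8e-03
sigma_y = E * elastic_strain = 68000 * 3.8e-03
sigma_y = 258.4 MPa


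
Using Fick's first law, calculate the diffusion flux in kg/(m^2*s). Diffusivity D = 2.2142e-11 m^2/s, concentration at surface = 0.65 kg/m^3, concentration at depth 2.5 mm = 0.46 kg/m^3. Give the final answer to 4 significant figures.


J = -D * (dC/dx) = D * (C1 - C2) / dx
J = 2.2142e-11 * (0.65 - 0.46) / 2.5e-03
J = 1.683e-09 kg/(m^2*s)


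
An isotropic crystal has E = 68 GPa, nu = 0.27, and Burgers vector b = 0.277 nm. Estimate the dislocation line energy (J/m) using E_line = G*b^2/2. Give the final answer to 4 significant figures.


Step 1: G = E / (2*(1+nu))
G = 68 / (2*(1+0.27)) = 26.7717 GPa = 2.67717e+10 Pa
Step 2: E_line = G*b^2/2
b = 0.277 nm = 2.77e-10 m
E_line = 0.5 * 2.67717e+10 * (2.77e-10)^2 = 1.027e-09 J/m


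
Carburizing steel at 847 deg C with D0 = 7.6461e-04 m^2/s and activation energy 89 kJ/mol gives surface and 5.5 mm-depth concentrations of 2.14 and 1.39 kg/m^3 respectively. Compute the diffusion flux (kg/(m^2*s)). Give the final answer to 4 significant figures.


Step 1: D = D0 * exp(-Qd/(R*T))
T = 847 + 273.15 = 1120.15 K
D = 7.6461e-04 * exp(-89e3 / (8.314 * 1120.15)) = 5.40826e-08 m^2/s
Step 2: J = D * (C1 - C2) / dx
J = 5.40826e-08 * (2.14 - 1.39) / 5.5e-03
J = 7.375e-06 kg/(m^2*s)


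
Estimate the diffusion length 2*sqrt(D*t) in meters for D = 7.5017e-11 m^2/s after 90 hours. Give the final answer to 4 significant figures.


t = 90 hr = 324000 s
Diffusion length = 2*sqrt(D*t)
= 2*sqrt(7.5017e-11 * 324000)
= 9.86e-03 m


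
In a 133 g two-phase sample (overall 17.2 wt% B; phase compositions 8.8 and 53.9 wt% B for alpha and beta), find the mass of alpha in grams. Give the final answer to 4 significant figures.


f_alpha = (C_beta - C0) / (C_beta - C_alpha)
f_alpha = (53.9 - 17.2) / (53.9 - 8.8) = 0.813747
m_alpha = f_alpha * m_total = 0.813747 * 133 = 108.2 g


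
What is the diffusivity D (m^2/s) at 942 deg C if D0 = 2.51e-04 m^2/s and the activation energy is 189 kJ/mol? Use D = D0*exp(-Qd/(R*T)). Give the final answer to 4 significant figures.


D = D0 * exp(-Qd / (R*T))
T = 1215.15 K
D = 2.51e-04 * exp(-189e3 / (8.314 * 1215.15))
D = 1.884e-12 m^2/s


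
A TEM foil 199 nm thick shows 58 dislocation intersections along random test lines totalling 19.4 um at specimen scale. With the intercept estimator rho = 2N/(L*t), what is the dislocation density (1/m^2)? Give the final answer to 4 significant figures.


rho = 2N / (L * t)
L = 19.4 um = 1.94e-05 m, t = 199 nm = 1.99e-07 m
rho = 2 * 58 / (1.94e-05 * 1.99e-07)
rho = 3.005e+13 1/m^2


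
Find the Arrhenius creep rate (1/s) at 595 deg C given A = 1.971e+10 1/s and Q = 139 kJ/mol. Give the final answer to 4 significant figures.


rate = A * exp(-Q / (R*T))
T = 595 + 273.15 = 868.15 K
rate = 1.971e+10 * exp(-139e3 / (8.314 * 868.15))
rate = 85.32 1/s


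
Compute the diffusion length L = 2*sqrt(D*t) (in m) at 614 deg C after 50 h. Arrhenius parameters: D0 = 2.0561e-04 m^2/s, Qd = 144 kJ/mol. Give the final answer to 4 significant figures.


Step 1: D = D0 * exp(-Qd/(R*T))
T = 887.15 K
D = 2.0561e-04 * exp(-144e3 / (8.314 * 887.15)) = 6.82559e-13 m^2/s
Step 2: L = 2*sqrt(D*t)
t = 50 h = 180000 s
L = 2*sqrt(6.82559e-13 * 180000) = 7.01e-04 m


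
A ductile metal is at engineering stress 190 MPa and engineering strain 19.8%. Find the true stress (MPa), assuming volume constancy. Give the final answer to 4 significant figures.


sigma_true = sigma_eng * (1 + epsilon_eng)
sigma_true = 190 * (1 + 0.198)
sigma_true = 227.6 MPa


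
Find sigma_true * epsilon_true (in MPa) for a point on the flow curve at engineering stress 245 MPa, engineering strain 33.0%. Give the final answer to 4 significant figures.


sigma_true = sigma_eng * (1 + epsilon_eng)
sigma_true = 245 * (1 + 0.33) = 325.85 MPa
epsilon_true = ln(1 + epsilon_eng)
epsilon_true = ln(1 + 0.33) = 0.285179
sigma_true * epsilon_true = 325.85 * 0.285179 = 92.93 MPa


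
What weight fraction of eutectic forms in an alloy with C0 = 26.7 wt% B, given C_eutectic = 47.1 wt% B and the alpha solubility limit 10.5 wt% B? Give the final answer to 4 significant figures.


f_primary = (C_e - C0) / (C_e - C_alpha_max)
f_primary = (47.1 - 26.7) / (47.1 - 10.5)
f_primary = 0.557377
f_eutectic = 1 - 0.557377 = 0.4426


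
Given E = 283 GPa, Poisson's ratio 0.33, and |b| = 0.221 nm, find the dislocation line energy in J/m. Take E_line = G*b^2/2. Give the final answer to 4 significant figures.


Step 1: G = E / (2*(1+nu))
G = 283 / (2*(1+0.33)) = 106.391 GPa = 1.06391e+11 Pa
Step 2: E_line = G*b^2/2
b = 0.221 nm = 2.21e-10 m
E_line = 0.5 * 1.06391e+11 * (2.21e-10)^2 = 2.598e-09 J/m


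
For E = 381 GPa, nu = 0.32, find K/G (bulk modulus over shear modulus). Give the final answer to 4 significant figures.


G = E / (2*(1+nu))
G = 381 / (2*(1+0.32)) = 144.318 GPa
K = E / (3*(1-2*nu))
K = 381 / (3*(1-2*0.32)) = 352.778 GPa
K/G = 352.778 / 144.318 = 2.444


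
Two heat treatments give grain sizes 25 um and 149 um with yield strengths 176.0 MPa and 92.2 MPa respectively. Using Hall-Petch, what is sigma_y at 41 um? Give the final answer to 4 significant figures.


sigma_y = sigma0 + k / sqrt(d)
1/sqrt(d1) = 1/sqrt(2.5e-05) = 200;  1/sqrt(d2) = 81.9232
k = (sigma1 - sigma2) / (1/sqrt(d1) - 1/sqrt(d2)) = (176.0 - 92.2) / (200 - 81.9232) = 0.709708 MPa*m^0.5
sigma0 = sigma1 - k/sqrt(d1) = 176.0 - 0.709708*200 = 34.0585 MPa
sigma_y(d3) = 34.0585 + 0.709708 / sqrt(4.1e-05) = 144.9 MPa


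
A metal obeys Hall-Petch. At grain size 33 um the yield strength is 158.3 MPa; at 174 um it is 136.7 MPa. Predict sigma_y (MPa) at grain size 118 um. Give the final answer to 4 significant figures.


sigma_y = sigma0 + k / sqrt(d)
1/sqrt(d1) = 1/sqrt(3.3e-05) = 174.078;  1/sqrt(d2) = 75.8098
k = (sigma1 - sigma2) / (1/sqrt(d1) - 1/sqrt(d2)) = (158.3 - 136.7) / (174.078 - 75.8098) = 0.219807 MPa*m^0.5
sigma0 = sigma1 - k/sqrt(d1) = 158.3 - 0.219807*174.078 = 120.036 MPa
sigma_y(d3) = 120.036 + 0.219807 / sqrt(1.18e-04) = 140.3 MPa


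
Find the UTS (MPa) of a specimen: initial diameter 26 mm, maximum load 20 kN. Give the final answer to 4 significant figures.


A0 = pi*(d/2)^2 = pi*(26/2)^2 = 530.929 mm^2
UTS = F_max / A0 = 20*1000 / 530.929
UTS = 37.67 MPa


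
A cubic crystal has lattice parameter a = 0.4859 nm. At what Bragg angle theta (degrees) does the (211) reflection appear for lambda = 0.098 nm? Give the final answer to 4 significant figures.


d = a / sqrt(h^2+k^2+l^2)
d = 0.4859 / sqrt(6) = 0.198368 nm
lambda = 2*d*sin(theta)  =>  sin(theta) = lambda / (2*d)
sin(theta) = 0.098 / (2 * 0.198368) = 0.247016
theta = 14.3 deg


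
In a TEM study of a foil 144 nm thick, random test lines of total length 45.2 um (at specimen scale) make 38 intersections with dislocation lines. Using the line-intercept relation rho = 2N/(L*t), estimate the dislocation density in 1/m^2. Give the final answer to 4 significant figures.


rho = 2N / (L * t)
L = 45.2 um = 4.52e-05 m, t = 144 nm = 1.44e-07 m
rho = 2 * 38 / (4.52e-05 * 1.44e-07)
rho = 1.168e+13 1/m^2


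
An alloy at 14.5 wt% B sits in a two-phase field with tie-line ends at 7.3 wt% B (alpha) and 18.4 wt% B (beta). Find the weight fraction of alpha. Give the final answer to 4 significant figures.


f_alpha = (C_beta - C0) / (C_beta - C_alpha)
f_alpha = (18.4 - 14.5) / (18.4 - 7.3)
f_alpha = 0.3514


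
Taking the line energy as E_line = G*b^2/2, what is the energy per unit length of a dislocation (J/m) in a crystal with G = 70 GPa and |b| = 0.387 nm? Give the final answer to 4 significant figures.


E = G*b^2/2
b = 0.387 nm = 3.87e-10 m
G = 70 GPa = 7e+10 Pa
E = 0.5 * 7e+10 * (3.87e-10)^2
E = 5.242e-09 J/m


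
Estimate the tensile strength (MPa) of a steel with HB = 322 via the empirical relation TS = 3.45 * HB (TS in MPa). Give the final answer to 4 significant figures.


TS (MPa) = 3.45 * HB
TS = 3.45 * 322
TS = 1111 MPa


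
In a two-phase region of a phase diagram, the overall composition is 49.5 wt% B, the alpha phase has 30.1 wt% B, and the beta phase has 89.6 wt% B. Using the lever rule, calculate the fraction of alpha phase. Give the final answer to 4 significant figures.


f_alpha = (C_beta - C0) / (C_beta - C_alpha)
f_alpha = (89.6 - 49.5) / (89.6 - 30.1)
f_alpha = 0.6739


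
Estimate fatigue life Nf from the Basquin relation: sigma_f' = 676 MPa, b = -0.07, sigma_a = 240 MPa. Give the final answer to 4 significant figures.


sigma_a = sigma_f' * (2*Nf)^b
2*Nf = (sigma_a / sigma_f')^(1/b)
2*Nf = (240 / 676)^(1/-0.07)
2*Nf = 2.65945e+06
Nf = 1.33e+06 cycles


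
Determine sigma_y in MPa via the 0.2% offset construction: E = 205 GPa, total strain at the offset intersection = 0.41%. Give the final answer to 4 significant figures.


Offset strain = 0.002
Elastic strain at yield = total_strain - offset = 4.1e-03 - 0.002 = 2.1e-03
sigma_y = E * elastic_strain = 205000 * 2.1e-03
sigma_y = 430.5 MPa


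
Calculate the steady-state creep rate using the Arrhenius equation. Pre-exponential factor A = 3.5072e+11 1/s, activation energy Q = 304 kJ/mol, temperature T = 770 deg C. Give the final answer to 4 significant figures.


rate = A * exp(-Q / (R*T))
T = 770 + 273.15 = 1043.15 K
rate = 3.5072e+11 * exp(-304e3 / (8.314 * 1043.15))
rate = 2.099e-04 1/s


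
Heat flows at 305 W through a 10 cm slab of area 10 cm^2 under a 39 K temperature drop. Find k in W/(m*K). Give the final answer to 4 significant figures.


k = Q*L / (A*dT)
L = 0.1 m, A = 1e-03 m^2
k = 305 * 0.1 / (1e-03 * 39)
k = 782.1 W/(m*K)


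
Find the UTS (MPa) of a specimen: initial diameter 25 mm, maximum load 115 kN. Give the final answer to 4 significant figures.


A0 = pi*(d/2)^2 = pi*(25/2)^2 = 490.874 mm^2
UTS = F_max / A0 = 115*1000 / 490.874
UTS = 234.3 MPa


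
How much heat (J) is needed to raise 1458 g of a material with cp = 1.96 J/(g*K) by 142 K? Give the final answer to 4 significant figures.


Q = m * cp * dT
Q = 1458 * 1.96 * 142
Q = 405800 J


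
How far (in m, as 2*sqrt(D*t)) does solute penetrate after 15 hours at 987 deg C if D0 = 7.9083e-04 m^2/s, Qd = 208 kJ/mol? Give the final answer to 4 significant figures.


Step 1: D = D0 * exp(-Qd/(R*T))
T = 1260.15 K
D = 7.9083e-04 * exp(-208e3 / (8.314 * 1260.15)) = 1.88772e-12 m^2/s
Step 2: L = 2*sqrt(D*t)
t = 15 h = 54000 s
L = 2*sqrt(1.88772e-12 * 54000) = 6.386e-04 m


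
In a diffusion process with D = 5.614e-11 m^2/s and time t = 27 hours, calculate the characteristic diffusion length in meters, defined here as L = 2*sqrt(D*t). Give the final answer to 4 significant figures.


t = 27 hr = 97200 s
Diffusion length = 2*sqrt(D*t)
= 2*sqrt(5.614e-11 * 97200)
= 4.672e-03 m


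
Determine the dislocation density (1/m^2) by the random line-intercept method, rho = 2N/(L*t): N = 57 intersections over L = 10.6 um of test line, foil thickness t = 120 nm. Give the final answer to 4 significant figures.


rho = 2N / (L * t)
L = 10.6 um = 1.06e-05 m, t = 120 nm = 1.2e-07 m
rho = 2 * 57 / (1.06e-05 * 1.2e-07)
rho = 8.962e+13 1/m^2


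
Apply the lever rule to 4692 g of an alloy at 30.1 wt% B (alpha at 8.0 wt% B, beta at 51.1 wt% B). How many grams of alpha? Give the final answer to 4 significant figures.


f_alpha = (C_beta - C0) / (C_beta - C_alpha)
f_alpha = (51.1 - 30.1) / (51.1 - 8.0) = 0.487239
m_alpha = f_alpha * m_total = 0.487239 * 4692 = 2286 g


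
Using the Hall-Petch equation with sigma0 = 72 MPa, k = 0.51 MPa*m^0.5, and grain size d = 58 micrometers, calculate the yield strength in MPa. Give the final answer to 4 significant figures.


sigma_y = sigma0 + k / sqrt(d)
d = 58 um = 5.8e-05 m
sigma_y = 72 + 0.51 / sqrt(5.8e-05)
sigma_y = 139 MPa


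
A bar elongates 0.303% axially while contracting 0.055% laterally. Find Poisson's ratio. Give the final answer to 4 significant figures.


nu = -epsilon_lat / epsilon_axial
Lateral strain is contraction (negative), so using magnitudes:
nu = 0.055 / 0.303
nu = 0.1815


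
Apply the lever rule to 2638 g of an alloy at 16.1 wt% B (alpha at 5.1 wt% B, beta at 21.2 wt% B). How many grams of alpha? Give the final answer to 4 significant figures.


f_alpha = (C_beta - C0) / (C_beta - C_alpha)
f_alpha = (21.2 - 16.1) / (21.2 - 5.1) = 0.31677
m_alpha = f_alpha * m_total = 0.31677 * 2638 = 835.6 g


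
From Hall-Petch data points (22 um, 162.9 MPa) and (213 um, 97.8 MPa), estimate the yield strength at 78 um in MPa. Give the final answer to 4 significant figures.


sigma_y = sigma0 + k / sqrt(d)
1/sqrt(d1) = 1/sqrt(2.2e-05) = 213.201;  1/sqrt(d2) = 68.5189
k = (sigma1 - sigma2) / (1/sqrt(d1) - 1/sqrt(d2)) = (162.9 - 97.8) / (213.201 - 68.5189) = 0.449953 MPa*m^0.5
sigma0 = sigma1 - k/sqrt(d1) = 162.9 - 0.449953*213.201 = 66.9697 MPa
sigma_y(d3) = 66.9697 + 0.449953 / sqrt(7.8e-05) = 117.9 MPa


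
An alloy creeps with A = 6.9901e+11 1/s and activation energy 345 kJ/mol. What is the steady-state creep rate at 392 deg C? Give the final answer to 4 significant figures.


rate = A * exp(-Q / (R*T))
T = 392 + 273.15 = 665.15 K
rate = 6.9901e+11 * exp(-345e3 / (8.314 * 665.15))
rate = 5.629e-16 1/s


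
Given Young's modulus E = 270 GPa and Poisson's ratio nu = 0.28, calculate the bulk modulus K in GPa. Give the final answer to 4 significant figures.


K = E / (3*(1-2*nu))
K = 270 / (3*(1-2*0.28))
K = 204.5 GPa


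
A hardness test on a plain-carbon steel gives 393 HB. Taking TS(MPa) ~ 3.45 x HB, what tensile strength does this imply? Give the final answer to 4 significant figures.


TS (MPa) = 3.45 * HB
TS = 3.45 * 393
TS = 1356 MPa


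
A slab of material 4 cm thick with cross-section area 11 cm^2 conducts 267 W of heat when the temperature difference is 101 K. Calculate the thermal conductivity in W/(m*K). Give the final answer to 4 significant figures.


k = Q*L / (A*dT)
L = 0.04 m, A = 1.1e-03 m^2
k = 267 * 0.04 / (1.1e-03 * 101)
k = 96.13 W/(m*K)


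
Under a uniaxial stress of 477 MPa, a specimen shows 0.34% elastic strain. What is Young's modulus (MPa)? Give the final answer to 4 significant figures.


E = sigma / epsilon
epsilon = 0.34% = 3.4e-03
E = 477 / 3.4e-03
E = 140300 MPa


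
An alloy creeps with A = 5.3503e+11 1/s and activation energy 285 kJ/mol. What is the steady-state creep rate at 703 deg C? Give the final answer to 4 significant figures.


rate = A * exp(-Q / (R*T))
T = 703 + 273.15 = 976.15 K
rate = 5.3503e+11 * exp(-285e3 / (8.314 * 976.15))
rate = 3.001e-04 1/s


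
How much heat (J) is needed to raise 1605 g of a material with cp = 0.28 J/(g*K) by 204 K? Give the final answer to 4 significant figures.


Q = m * cp * dT
Q = 1605 * 0.28 * 204
Q = 91680 J


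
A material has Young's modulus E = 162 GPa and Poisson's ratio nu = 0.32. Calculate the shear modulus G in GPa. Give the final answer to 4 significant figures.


G = E / (2*(1+nu))
G = 162 / (2*(1+0.32))
G = 61.36 GPa


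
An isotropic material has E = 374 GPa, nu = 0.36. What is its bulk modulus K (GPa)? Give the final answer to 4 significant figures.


K = E / (3*(1-2*nu))
K = 374 / (3*(1-2*0.36))
K = 445.2 GPa


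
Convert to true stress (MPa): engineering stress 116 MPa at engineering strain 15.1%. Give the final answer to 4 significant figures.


sigma_true = sigma_eng * (1 + epsilon_eng)
sigma_true = 116 * (1 + 0.151)
sigma_true = 133.5 MPa


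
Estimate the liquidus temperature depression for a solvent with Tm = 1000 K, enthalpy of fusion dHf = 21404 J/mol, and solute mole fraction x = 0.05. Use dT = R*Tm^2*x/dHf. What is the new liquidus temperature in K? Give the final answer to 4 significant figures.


dT = R*Tm^2*x / dHf
dT = 8.314 * 1000^2 * 0.05 / 21404
dT = 19.4216 K
T_new = 1000 - 19.4216 = 980.6 K


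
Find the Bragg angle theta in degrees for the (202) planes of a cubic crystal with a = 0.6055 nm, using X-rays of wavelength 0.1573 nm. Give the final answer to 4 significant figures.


d = a / sqrt(h^2+k^2+l^2)
d = 0.6055 / sqrt(8) = 0.214077 nm
lambda = 2*d*sin(theta)  =>  sin(theta) = lambda / (2*d)
sin(theta) = 0.1573 / (2 * 0.214077) = 0.367392
theta = 21.55 deg


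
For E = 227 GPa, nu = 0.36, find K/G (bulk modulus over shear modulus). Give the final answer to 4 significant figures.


G = E / (2*(1+nu))
G = 227 / (2*(1+0.36)) = 83.4559 GPa
K = E / (3*(1-2*nu))
K = 227 / (3*(1-2*0.36)) = 270.238 GPa
K/G = 270.238 / 83.4559 = 3.238


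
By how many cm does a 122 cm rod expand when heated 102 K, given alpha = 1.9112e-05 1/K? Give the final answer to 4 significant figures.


dL = L0 * alpha * dT
dL = 122 * 1.9112e-05 * 102
dL = 0.2378 cm


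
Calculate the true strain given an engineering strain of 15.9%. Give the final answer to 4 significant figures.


epsilon_true = ln(1 + epsilon_eng)
epsilon_true = ln(1 + 0.159)
epsilon_true = 0.1476


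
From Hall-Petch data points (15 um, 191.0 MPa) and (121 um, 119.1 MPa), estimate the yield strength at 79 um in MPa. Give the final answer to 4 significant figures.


sigma_y = sigma0 + k / sqrt(d)
1/sqrt(d1) = 1/sqrt(1.5e-05) = 258.199;  1/sqrt(d2) = 90.9091
k = (sigma1 - sigma2) / (1/sqrt(d1) - 1/sqrt(d2)) = (191.0 - 119.1) / (258.199 - 90.9091) = 0.429793 MPa*m^0.5
sigma0 = sigma1 - k/sqrt(d1) = 191.0 - 0.429793*258.199 = 80.0279 MPa
sigma_y(d3) = 80.0279 + 0.429793 / sqrt(7.9e-05) = 128.4 MPa


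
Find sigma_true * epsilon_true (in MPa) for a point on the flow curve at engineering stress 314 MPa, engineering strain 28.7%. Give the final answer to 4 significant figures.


sigma_true = sigma_eng * (1 + epsilon_eng)
sigma_true = 314 * (1 + 0.287) = 404.118 MPa
epsilon_true = ln(1 + epsilon_eng)
epsilon_true = ln(1 + 0.287) = 0.252314
sigma_true * epsilon_true = 404.118 * 0.252314 = 102 MPa


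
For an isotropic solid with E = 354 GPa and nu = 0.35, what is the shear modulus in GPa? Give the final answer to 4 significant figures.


G = E / (2*(1+nu))
G = 354 / (2*(1+0.35))
G = 131.1 GPa


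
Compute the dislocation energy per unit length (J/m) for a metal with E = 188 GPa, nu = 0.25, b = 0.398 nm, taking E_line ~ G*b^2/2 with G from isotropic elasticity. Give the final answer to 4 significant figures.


Step 1: G = E / (2*(1+nu))
G = 188 / (2*(1+0.25)) = 75.2 GPa = 7.52e+10 Pa
Step 2: E_line = G*b^2/2
b = 0.398 nm = 3.98e-10 m
E_line = 0.5 * 7.52e+10 * (3.98e-10)^2 = 5.956e-09 J/m


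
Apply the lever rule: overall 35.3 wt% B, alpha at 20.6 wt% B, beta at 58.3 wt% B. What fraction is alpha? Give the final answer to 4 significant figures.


f_alpha = (C_beta - C0) / (C_beta - C_alpha)
f_alpha = (58.3 - 35.3) / (58.3 - 20.6)
f_alpha = 0.6101


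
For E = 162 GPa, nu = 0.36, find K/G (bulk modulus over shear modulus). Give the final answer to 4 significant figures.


G = E / (2*(1+nu))
G = 162 / (2*(1+0.36)) = 59.5588 GPa
K = E / (3*(1-2*nu))
K = 162 / (3*(1-2*0.36)) = 192.857 GPa
K/G = 192.857 / 59.5588 = 3.238


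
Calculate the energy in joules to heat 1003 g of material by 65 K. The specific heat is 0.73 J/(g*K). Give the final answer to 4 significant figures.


Q = m * cp * dT
Q = 1003 * 0.73 * 65
Q = 47590 J


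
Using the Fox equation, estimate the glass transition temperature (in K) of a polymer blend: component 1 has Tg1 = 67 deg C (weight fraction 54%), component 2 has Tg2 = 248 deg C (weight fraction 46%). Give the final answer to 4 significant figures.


1/Tg = w1/Tg1 + w2/Tg2 (in Kelvin)
Tg1 = 340.15 K, Tg2 = 521.15 K
1/Tg = 0.54/340.15 + 0.46/521.15
Tg = 404.8 K


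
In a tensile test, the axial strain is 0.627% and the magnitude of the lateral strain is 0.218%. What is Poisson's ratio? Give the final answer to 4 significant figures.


nu = -epsilon_lat / epsilon_axial
Lateral strain is contraction (negative), so using magnitudes:
nu = 0.218 / 0.627
nu = 0.3477


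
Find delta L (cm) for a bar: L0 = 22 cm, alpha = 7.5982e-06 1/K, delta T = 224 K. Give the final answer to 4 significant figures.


dL = L0 * alpha * dT
dL = 22 * 7.5982e-06 * 224
dL = 0.03744 cm


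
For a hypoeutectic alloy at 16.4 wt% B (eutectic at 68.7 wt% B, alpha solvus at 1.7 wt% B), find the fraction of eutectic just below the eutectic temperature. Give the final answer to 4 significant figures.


f_primary = (C_e - C0) / (C_e - C_alpha_max)
f_primary = (68.7 - 16.4) / (68.7 - 1.7)
f_primary = 0.780597
f_eutectic = 1 - 0.780597 = 0.2194


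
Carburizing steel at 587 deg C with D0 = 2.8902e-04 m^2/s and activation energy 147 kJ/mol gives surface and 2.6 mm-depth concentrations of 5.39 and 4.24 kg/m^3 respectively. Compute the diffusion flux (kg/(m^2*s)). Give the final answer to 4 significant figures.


Step 1: D = D0 * exp(-Qd/(R*T))
T = 587 + 273.15 = 860.15 K
D = 2.8902e-04 * exp(-147e3 / (8.314 * 860.15)) = 3.4173e-13 m^2/s
Step 2: J = D * (C1 - C2) / dx
J = 3.4173e-13 * (5.39 - 4.24) / 2.6e-03
J = 1.511e-10 kg/(m^2*s)


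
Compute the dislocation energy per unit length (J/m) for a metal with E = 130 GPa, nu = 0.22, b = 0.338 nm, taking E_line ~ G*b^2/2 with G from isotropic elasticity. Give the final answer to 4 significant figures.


Step 1: G = E / (2*(1+nu))
G = 130 / (2*(1+0.22)) = 53.2787 GPa = 5.32787e+10 Pa
Step 2: E_line = G*b^2/2
b = 0.338 nm = 3.38e-10 m
E_line = 0.5 * 5.32787e+10 * (3.38e-10)^2 = 3.043e-09 J/m


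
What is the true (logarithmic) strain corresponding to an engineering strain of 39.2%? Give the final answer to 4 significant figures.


epsilon_true = ln(1 + epsilon_eng)
epsilon_true = ln(1 + 0.392)
epsilon_true = 0.3307


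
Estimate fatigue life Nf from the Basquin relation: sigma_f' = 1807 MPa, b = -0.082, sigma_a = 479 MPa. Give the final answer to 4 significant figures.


sigma_a = sigma_f' * (2*Nf)^b
2*Nf = (sigma_a / sigma_f')^(1/b)
2*Nf = (479 / 1807)^(1/-0.082)
2*Nf = 1.07642e+07
Nf = 5.382e+06 cycles


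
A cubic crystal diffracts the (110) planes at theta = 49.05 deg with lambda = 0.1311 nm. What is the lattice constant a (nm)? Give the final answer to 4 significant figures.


d = lambda / (2*sin(theta))
d = 0.1311 / (2*sin(49.05 deg))
d = 0.0867888 nm
a = d * sqrt(h^2+k^2+l^2) = 0.0867888 * sqrt(2)
a = 0.1227 nm


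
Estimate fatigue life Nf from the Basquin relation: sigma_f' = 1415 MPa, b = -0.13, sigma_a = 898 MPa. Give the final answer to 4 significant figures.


sigma_a = sigma_f' * (2*Nf)^b
2*Nf = (sigma_a / sigma_f')^(1/b)
2*Nf = (898 / 1415)^(1/-0.13)
2*Nf = 33.0429
Nf = 16.52 cycles


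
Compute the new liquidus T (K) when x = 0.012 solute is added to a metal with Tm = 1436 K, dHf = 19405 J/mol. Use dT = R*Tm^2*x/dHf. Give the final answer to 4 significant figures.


dT = R*Tm^2*x / dHf
dT = 8.314 * 1436^2 * 0.012 / 19405
dT = 10.602 K
T_new = 1436 - 10.602 = 1425 K


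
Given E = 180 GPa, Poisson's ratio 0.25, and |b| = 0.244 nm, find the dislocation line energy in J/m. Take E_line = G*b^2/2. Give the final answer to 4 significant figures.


Step 1: G = E / (2*(1+nu))
G = 180 / (2*(1+0.25)) = 72 GPa = 7.2e+10 Pa
Step 2: E_line = G*b^2/2
b = 0.244 nm = 2.44e-10 m
E_line = 0.5 * 7.2e+10 * (2.44e-10)^2 = 2.143e-09 J/m


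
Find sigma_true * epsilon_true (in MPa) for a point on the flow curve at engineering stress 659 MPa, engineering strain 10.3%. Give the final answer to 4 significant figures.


sigma_true = sigma_eng * (1 + epsilon_eng)
sigma_true = 659 * (1 + 0.103) = 726.877 MPa
epsilon_true = ln(1 + epsilon_eng)
epsilon_true = ln(1 + 0.103) = 0.0980337
sigma_true * epsilon_true = 726.877 * 0.0980337 = 71.26 MPa


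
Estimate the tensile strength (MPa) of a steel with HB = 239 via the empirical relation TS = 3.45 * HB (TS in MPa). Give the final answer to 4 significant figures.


TS (MPa) = 3.45 * HB
TS = 3.45 * 239
TS = 824.6 MPa


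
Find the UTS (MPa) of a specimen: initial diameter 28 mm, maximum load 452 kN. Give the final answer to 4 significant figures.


A0 = pi*(d/2)^2 = pi*(28/2)^2 = 615.752 mm^2
UTS = F_max / A0 = 452*1000 / 615.752
UTS = 734.1 MPa
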